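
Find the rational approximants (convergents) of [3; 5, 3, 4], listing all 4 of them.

3/1, 16/5, 51/16, 220/69

Using the convergent recurrence p_i = a_i*p_{i-1} + p_{i-2}, q_i = a_i*q_{i-1} + q_{i-2} with p_{-2}=0, p_{-1}=1, q_{-2}=1, q_{-1}=0:
  i=0: a_0=3, p_0 = 3*1 + 0 = 3, q_0 = 3*0 + 1 = 1.
  i=1: a_1=5, p_1 = 5*3 + 1 = 16, q_1 = 5*1 + 0 = 5.
  i=2: a_2=3, p_2 = 3*16 + 3 = 51, q_2 = 3*5 + 1 = 16.
  i=3: a_3=4, p_3 = 4*51 + 16 = 220, q_3 = 4*16 + 5 = 69.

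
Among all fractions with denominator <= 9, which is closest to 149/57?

21/8

Expand x = 149/57 as a continued fraction with the Euclidean algorithm:
  149 = 2*57 + 35, so a_0 = 2.
  57 = 1*35 + 22, so a_1 = 1.
  35 = 1*22 + 13, so a_2 = 1.
  22 = 1*13 + 9, so a_3 = 1.
  13 = 1*9 + 4, so a_4 = 1.
  9 = 2*4 + 1, so a_5 = 2.
  4 = 4*1 + 0, so a_6 = 4.
so x = [2; 1, 1, 1, 1, 2, 4].
Convergents (p_i = a_i*p_{i-1} + p_{i-2}, q_i = a_i*q_{i-1} + q_{i-2} with p_{-2}=0, p_{-1}=1, q_{-2}=1, q_{-1}=0), until the denominator exceeds 9:
  i=0: a_0=2, p_0 = 2*1 + 0 = 2, q_0 = 2*0 + 1 = 1.
  i=1: a_1=1, p_1 = 1*2 + 1 = 3, q_1 = 1*1 + 0 = 1.
  i=2: a_2=1, p_2 = 1*3 + 2 = 5, q_2 = 1*1 + 1 = 2.
  i=3: a_3=1, p_3 = 1*5 + 3 = 8, q_3 = 1*2 + 1 = 3.
  i=4: a_4=1, p_4 = 1*8 + 5 = 13, q_4 = 1*3 + 2 = 5.
  i=5: a_5=2, p_5 = 2*13 + 8 = 34, q_5 = 2*5 + 3 = 13.
q_5 = 13 > 9, so the last convergent with denominator <= 9 is p_4/q_4 = 13/5.
The closest fraction with denominator <= 9 is either p_4/q_4 or the intermediate fraction (k*p_4 + p_3)/(k*q_4 + q_3) with the largest k >= 1 whose denominator stays <= 9; these approach x as k grows, and every other convergent or intermediate fraction in range is farther away.
Largest k: floor((9 - q_3)/q_4) = floor((9 - 3)/5) = 1.
That gives (1*13 + 8)/(1*5 + 3) = 21/8.
Compare the errors: |x - 13/5| = |149*5 - 13*57|/(57*5) = 4/285, and |x - 21/8| = |149*8 - 21*57|/(57*8) = 5/456.
Cross-multiplying, 5*285 = 1425 < 1824 = 4*456, so 5/456 is smaller: the intermediate fraction 21/8 is closer to x than 13/5.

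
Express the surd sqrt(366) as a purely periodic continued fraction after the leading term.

Write x_i = (sqrt(366) + m_i)/d_i with (m_0, d_0) = (0, 1). a_0 = floor(sqrt(366)) = 19, since 19^2 = 361 <= 366 < 400 = 20^2.
Iterate m_{i+1} = d_i*a_i - m_i, d_{i+1} = (366 - m_{i+1}^2)/d_i, a_{i+1} = floor((a_0 + m_{i+1})/d_{i+1}):
  m_1 = 1*19 - 0 = 19, d_1 = (366 - 19^2)/1 = 5/1 = 5, a_1 = floor((19 + 19)/5) = 7.
  m_2 = 5*7 - 19 = 16, d_2 = (366 - 16^2)/5 = 110/5 = 22, a_2 = floor((19 + 16)/22) = 1.
  m_3 = 22*1 - 16 = 6, d_3 = (366 - 6^2)/22 = 330/22 = 15, a_3 = floor((19 + 6)/15) = 1.
  m_4 = 15*1 - 6 = 9, d_4 = (366 - 9^2)/15 = 285/15 = 19, a_4 = floor((19 + 9)/19) = 1.
  m_5 = 19*1 - 9 = 10, d_5 = (366 - 10^2)/19 = 266/19 = 14, a_5 = floor((19 + 10)/14) = 2.
  m_6 = 14*2 - 10 = 18, d_6 = (366 - 18^2)/14 = 42/14 = 3, a_6 = floor((19 + 18)/3) = 12.
  m_7 = 3*12 - 18 = 18, d_7 = (366 - 18^2)/3 = 42/3 = 14, a_7 = floor((19 + 18)/14) = 2.
  m_8 = 14*2 - 18 = 10, d_8 = (366 - 10^2)/14 = 266/14 = 19, a_8 = floor((19 + 10)/19) = 1.
  m_9 = 19*1 - 10 = 9, d_9 = (366 - 9^2)/19 = 285/19 = 15, a_9 = floor((19 + 9)/15) = 1.
  m_10 = 15*1 - 9 = 6, d_10 = (366 - 6^2)/15 = 330/15 = 22, a_10 = floor((19 + 6)/22) = 1.
  m_11 = 22*1 - 6 = 16, d_11 = (366 - 16^2)/22 = 110/22 = 5, a_11 = floor((19 + 16)/5) = 7.
  m_12 = 5*7 - 16 = 19, d_12 = (366 - 19^2)/5 = 5/5 = 1, a_12 = floor((19 + 19)/1) = 38.
  m_13 = 1*38 - 19 = 19, d_13 = (366 - 19^2)/1 = 5/1 = 5: (m_13, d_13) = (m_1, d_1) = (19, 5), so from here the quotients repeat a_1, ..., a_12; the period length is 12.
Hence the expansion of sqrt(366) is a_0 = 19 followed by the repeating block 7, 1, 1, 1, 2, 12, 2, 1, 1, 1, 7, 38 (period 12).

[19; (7, 1, 1, 1, 2, 12, 2, 1, 1, 1, 7, 38)]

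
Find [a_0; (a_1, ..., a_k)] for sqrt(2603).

[51; (51, 102)]

Write x_i = (sqrt(2603) + m_i)/d_i with (m_0, d_0) = (0, 1). a_0 = floor(sqrt(2603)) = 51, since 51^2 = 2601 <= 2603 < 2704 = 52^2.
Iterate m_{i+1} = d_i*a_i - m_i, d_{i+1} = (2603 - m_{i+1}^2)/d_i, a_{i+1} = floor((a_0 + m_{i+1})/d_{i+1}):
  m_1 = 1*51 - 0 = 51, d_1 = (2603 - 51^2)/1 = 2/1 = 2, a_1 = floor((51 + 51)/2) = 51.
  m_2 = 2*51 - 51 = 51, d_2 = (2603 - 51^2)/2 = 2/2 = 1, a_2 = floor((51 + 51)/1) = 102.
  m_3 = 1*102 - 51 = 51, d_3 = (2603 - 51^2)/1 = 2/1 = 2: (m_3, d_3) = (m_1, d_1) = (51, 2), so from here the quotients repeat a_1, a_2; the period length is 2.
Hence the expansion of sqrt(2603) is a_0 = 51 followed by the repeating block 51, 102 (period 2).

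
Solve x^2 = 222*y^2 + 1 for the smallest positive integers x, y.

(x, y) = (149, 10)

First expand sqrt(222) as a continued fraction. With x_i = (sqrt(222) + m_i)/d_i and (m_0, d_0) = (0, 1): a_0 = floor(sqrt(222)) = 14, since 14^2 = 196 <= 222 < 225 = 15^2.
Iterate m_{i+1} = d_i*a_i - m_i, d_{i+1} = (222 - m_{i+1}^2)/d_i, a_{i+1} = floor((a_0 + m_{i+1})/d_{i+1}):
  m_1 = 1*14 - 0 = 14, d_1 = (222 - 14^2)/1 = 26/1 = 26, a_1 = floor((14 + 14)/26) = 1.
  m_2 = 26*1 - 14 = 12, d_2 = (222 - 12^2)/26 = 78/26 = 3, a_2 = floor((14 + 12)/3) = 8.
  m_3 = 3*8 - 12 = 12, d_3 = (222 - 12^2)/3 = 78/3 = 26, a_3 = floor((14 + 12)/26) = 1.
  m_4 = 26*1 - 12 = 14, d_4 = (222 - 14^2)/26 = 26/26 = 1, a_4 = floor((14 + 14)/1) = 28.
  m_5 = 1*28 - 14 = 14, d_5 = (222 - 14^2)/1 = 26/1 = 26: (m_5, d_5) = (m_1, d_1) = (14, 26), so from here the quotients repeat a_1, ..., a_4; the period length is 4.
So sqrt(222) = [14; (1, 8, 1, 28)] with period length k = 4.
k is even, so the fundamental solution of x^2 - 222y^2 = 1 is (p_{k-1}, q_{k-1}) = (p_3, q_3); compute convergents through index 3.
Convergents (p_i = a_i*p_{i-1} + p_{i-2}, q_i = a_i*q_{i-1} + q_{i-2} with p_{-2}=0, p_{-1}=1, q_{-2}=1, q_{-1}=0):
  i=0: a_0=14, p_0 = 14*1 + 0 = 14, q_0 = 14*0 + 1 = 1.
  i=1: a_1=1, p_1 = 1*14 + 1 = 15, q_1 = 1*1 + 0 = 1.
  i=2: a_2=8, p_2 = 8*15 + 14 = 134, q_2 = 8*1 + 1 = 9.
  i=3: a_3=1, p_3 = 1*134 + 15 = 149, q_3 = 1*9 + 1 = 10.
Check: 149^2 - 222*10^2 = 22201 - 22200 = 1, so (x, y) = (149, 10) solves the equation, and by the theorem it is the least positive solution.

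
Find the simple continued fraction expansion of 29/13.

Run the Euclidean algorithm on 29 and 13; the successive quotients are the partial quotients a_0, a_1, ... (each step inverts the fractional part left over by the previous one):
  29 = 2*13 + 3, so a_0 = 2.
  13 = 4*3 + 1, so a_1 = 4.
  3 = 3*1 + 0, so a_2 = 3.
The remainder reaches 0 after 3 divisions, so the expansion has 3 partial quotients, read off in order.

[2; 4, 3]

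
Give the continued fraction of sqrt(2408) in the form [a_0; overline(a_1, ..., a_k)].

[49; overline(14, 98)]

Write x_i = (sqrt(2408) + m_i)/d_i with (m_0, d_0) = (0, 1). a_0 = floor(sqrt(2408)) = 49, since 49^2 = 2401 <= 2408 < 2500 = 50^2.
Iterate m_{i+1} = d_i*a_i - m_i, d_{i+1} = (2408 - m_{i+1}^2)/d_i, a_{i+1} = floor((a_0 + m_{i+1})/d_{i+1}):
  m_1 = 1*49 - 0 = 49, d_1 = (2408 - 49^2)/1 = 7/1 = 7, a_1 = floor((49 + 49)/7) = 14.
  m_2 = 7*14 - 49 = 49, d_2 = (2408 - 49^2)/7 = 7/7 = 1, a_2 = floor((49 + 49)/1) = 98.
  m_3 = 1*98 - 49 = 49, d_3 = (2408 - 49^2)/1 = 7/1 = 7: (m_3, d_3) = (m_1, d_1) = (49, 7), so from here the quotients repeat a_1, a_2; the period length is 2.
Hence the expansion of sqrt(2408) is a_0 = 49 followed by the repeating block 14, 98 (period 2).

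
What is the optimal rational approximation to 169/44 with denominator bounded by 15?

50/13

Expand x = 169/44 as a continued fraction with the Euclidean algorithm:
  169 = 3*44 + 37, so a_0 = 3.
  44 = 1*37 + 7, so a_1 = 1.
  37 = 5*7 + 2, so a_2 = 5.
  7 = 3*2 + 1, so a_3 = 3.
  2 = 2*1 + 0, so a_4 = 2.
so x = [3; 1, 5, 3, 2].
Convergents (p_i = a_i*p_{i-1} + p_{i-2}, q_i = a_i*q_{i-1} + q_{i-2} with p_{-2}=0, p_{-1}=1, q_{-2}=1, q_{-1}=0), until the denominator exceeds 15:
  i=0: a_0=3, p_0 = 3*1 + 0 = 3, q_0 = 3*0 + 1 = 1.
  i=1: a_1=1, p_1 = 1*3 + 1 = 4, q_1 = 1*1 + 0 = 1.
  i=2: a_2=5, p_2 = 5*4 + 3 = 23, q_2 = 5*1 + 1 = 6.
  i=3: a_3=3, p_3 = 3*23 + 4 = 73, q_3 = 3*6 + 1 = 19.
q_3 = 19 > 15, so the last convergent with denominator <= 15 is p_2/q_2 = 23/6.
The closest fraction with denominator <= 15 is either p_2/q_2 or the intermediate fraction (k*p_2 + p_1)/(k*q_2 + q_1) with the largest k >= 1 whose denominator stays <= 15; these approach x as k grows, and every other convergent or intermediate fraction in range is farther away.
Largest k: floor((15 - q_1)/q_2) = floor((15 - 1)/6) = 2.
That gives (2*23 + 4)/(2*6 + 1) = 50/13.
Compare the errors: |x - 23/6| = |169*6 - 23*44|/(44*6) = 2/264, and |x - 50/13| = |169*13 - 50*44|/(44*13) = 3/572.
Cross-multiplying, 3*264 = 792 < 1144 = 2*572, so 3/572 is smaller: the intermediate fraction 50/13 is closer to x than 23/6.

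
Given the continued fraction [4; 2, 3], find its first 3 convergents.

Using the convergent recurrence p_i = a_i*p_{i-1} + p_{i-2}, q_i = a_i*q_{i-1} + q_{i-2} with p_{-2}=0, p_{-1}=1, q_{-2}=1, q_{-1}=0:
  i=0: a_0=4, p_0 = 4*1 + 0 = 4, q_0 = 4*0 + 1 = 1.
  i=1: a_1=2, p_1 = 2*4 + 1 = 9, q_1 = 2*1 + 0 = 2.
  i=2: a_2=3, p_2 = 3*9 + 4 = 31, q_2 = 3*2 + 1 = 7.

4/1, 9/2, 31/7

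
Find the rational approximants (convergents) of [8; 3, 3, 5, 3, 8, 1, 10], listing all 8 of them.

Using the convergent recurrence p_i = a_i*p_{i-1} + p_{i-2}, q_i = a_i*q_{i-1} + q_{i-2} with p_{-2}=0, p_{-1}=1, q_{-2}=1, q_{-1}=0:
  i=0: a_0=8, p_0 = 8*1 + 0 = 8, q_0 = 8*0 + 1 = 1.
  i=1: a_1=3, p_1 = 3*8 + 1 = 25, q_1 = 3*1 + 0 = 3.
  i=2: a_2=3, p_2 = 3*25 + 8 = 83, q_2 = 3*3 + 1 = 10.
  i=3: a_3=5, p_3 = 5*83 + 25 = 440, q_3 = 5*10 + 3 = 53.
  i=4: a_4=3, p_4 = 3*440 + 83 = 1403, q_4 = 3*53 + 10 = 169.
  i=5: a_5=8, p_5 = 8*1403 + 440 = 11664, q_5 = 8*169 + 53 = 1405.
  i=6: a_6=1, p_6 = 1*11664 + 1403 = 13067, q_6 = 1*1405 + 169 = 1574.
  i=7: a_7=10, p_7 = 10*13067 + 11664 = 142334, q_7 = 10*1574 + 1405 = 17145.

8/1, 25/3, 83/10, 440/53, 1403/169, 11664/1405, 13067/1574, 142334/17145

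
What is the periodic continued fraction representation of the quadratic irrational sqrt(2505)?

Write x_i = (sqrt(2505) + m_i)/d_i with (m_0, d_0) = (0, 1). a_0 = floor(sqrt(2505)) = 50, since 50^2 = 2500 <= 2505 < 2601 = 51^2.
Iterate m_{i+1} = d_i*a_i - m_i, d_{i+1} = (2505 - m_{i+1}^2)/d_i, a_{i+1} = floor((a_0 + m_{i+1})/d_{i+1}):
  m_1 = 1*50 - 0 = 50, d_1 = (2505 - 50^2)/1 = 5/1 = 5, a_1 = floor((50 + 50)/5) = 20.
  m_2 = 5*20 - 50 = 50, d_2 = (2505 - 50^2)/5 = 5/5 = 1, a_2 = floor((50 + 50)/1) = 100.
  m_3 = 1*100 - 50 = 50, d_3 = (2505 - 50^2)/1 = 5/1 = 5: (m_3, d_3) = (m_1, d_1) = (50, 5), so from here the quotients repeat a_1, a_2; the period length is 2.
Hence the expansion of sqrt(2505) is a_0 = 50 followed by the repeating block 20, 100 (period 2).

[50; (20, 100)]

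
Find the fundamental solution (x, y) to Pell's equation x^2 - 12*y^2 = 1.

First expand sqrt(12) as a continued fraction. With x_i = (sqrt(12) + m_i)/d_i and (m_0, d_0) = (0, 1): a_0 = floor(sqrt(12)) = 3, since 3^2 = 9 <= 12 < 16 = 4^2.
Iterate m_{i+1} = d_i*a_i - m_i, d_{i+1} = (12 - m_{i+1}^2)/d_i, a_{i+1} = floor((a_0 + m_{i+1})/d_{i+1}):
  m_1 = 1*3 - 0 = 3, d_1 = (12 - 3^2)/1 = 3/1 = 3, a_1 = floor((3 + 3)/3) = 2.
  m_2 = 3*2 - 3 = 3, d_2 = (12 - 3^2)/3 = 3/3 = 1, a_2 = floor((3 + 3)/1) = 6.
  m_3 = 1*6 - 3 = 3, d_3 = (12 - 3^2)/1 = 3/1 = 3: (m_3, d_3) = (m_1, d_1) = (3, 3), so from here the quotients repeat a_1, a_2; the period length is 2.
So sqrt(12) = [3; (2, 6)] with period length k = 2.
k is even, so the fundamental solution of x^2 - 12y^2 = 1 is (p_{k-1}, q_{k-1}) = (p_1, q_1); compute convergents through index 1.
Convergents (p_i = a_i*p_{i-1} + p_{i-2}, q_i = a_i*q_{i-1} + q_{i-2} with p_{-2}=0, p_{-1}=1, q_{-2}=1, q_{-1}=0):
  i=0: a_0=3, p_0 = 3*1 + 0 = 3, q_0 = 3*0 + 1 = 1.
  i=1: a_1=2, p_1 = 2*3 + 1 = 7, q_1 = 2*1 + 0 = 2.
Check: 7^2 - 12*2^2 = 49 - 48 = 1, so (x, y) = (7, 2) solves the equation, and by the theorem it is the least positive solution.

(x, y) = (7, 2)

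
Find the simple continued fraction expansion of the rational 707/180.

[3; 1, 12, 1, 5, 2]

Run the Euclidean algorithm on 707 and 180; the successive quotients are the partial quotients a_0, a_1, ... (each step inverts the fractional part left over by the previous one):
  707 = 3*180 + 167, so a_0 = 3.
  180 = 1*167 + 13, so a_1 = 1.
  167 = 12*13 + 11, so a_2 = 12.
  13 = 1*11 + 2, so a_3 = 1.
  11 = 5*2 + 1, so a_4 = 5.
  2 = 2*1 + 0, so a_5 = 2.
The remainder reaches 0 after 6 divisions, so the expansion has 6 partial quotients, read off in order.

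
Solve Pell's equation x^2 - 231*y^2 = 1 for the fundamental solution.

(x, y) = (76, 5)

First expand sqrt(231) as a continued fraction. With x_i = (sqrt(231) + m_i)/d_i and (m_0, d_0) = (0, 1): a_0 = floor(sqrt(231)) = 15, since 15^2 = 225 <= 231 < 256 = 16^2.
Iterate m_{i+1} = d_i*a_i - m_i, d_{i+1} = (231 - m_{i+1}^2)/d_i, a_{i+1} = floor((a_0 + m_{i+1})/d_{i+1}):
  m_1 = 1*15 - 0 = 15, d_1 = (231 - 15^2)/1 = 6/1 = 6, a_1 = floor((15 + 15)/6) = 5.
  m_2 = 6*5 - 15 = 15, d_2 = (231 - 15^2)/6 = 6/6 = 1, a_2 = floor((15 + 15)/1) = 30.
  m_3 = 1*30 - 15 = 15, d_3 = (231 - 15^2)/1 = 6/1 = 6: (m_3, d_3) = (m_1, d_1) = (15, 6), so from here the quotients repeat a_1, a_2; the period length is 2.
So sqrt(231) = [15; (5, 30)] with period length k = 2.
k is even, so the fundamental solution of x^2 - 231y^2 = 1 is (p_{k-1}, q_{k-1}) = (p_1, q_1); compute convergents through index 1.
Convergents (p_i = a_i*p_{i-1} + p_{i-2}, q_i = a_i*q_{i-1} + q_{i-2} with p_{-2}=0, p_{-1}=1, q_{-2}=1, q_{-1}=0):
  i=0: a_0=15, p_0 = 15*1 + 0 = 15, q_0 = 15*0 + 1 = 1.
  i=1: a_1=5, p_1 = 5*15 + 1 = 76, q_1 = 5*1 + 0 = 5.
Check: 76^2 - 231*5^2 = 5776 - 5775 = 1, so (x, y) = (76, 5) solves the equation, and by the theorem it is the least positive solution.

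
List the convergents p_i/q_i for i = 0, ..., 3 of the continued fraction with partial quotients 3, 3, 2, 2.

Using the convergent recurrence p_i = a_i*p_{i-1} + p_{i-2}, q_i = a_i*q_{i-1} + q_{i-2} with p_{-2}=0, p_{-1}=1, q_{-2}=1, q_{-1}=0:
  i=0: a_0=3, p_0 = 3*1 + 0 = 3, q_0 = 3*0 + 1 = 1.
  i=1: a_1=3, p_1 = 3*3 + 1 = 10, q_1 = 3*1 + 0 = 3.
  i=2: a_2=2, p_2 = 2*10 + 3 = 23, q_2 = 2*3 + 1 = 7.
  i=3: a_3=2, p_3 = 2*23 + 10 = 56, q_3 = 2*7 + 3 = 17.

3/1, 10/3, 23/7, 56/17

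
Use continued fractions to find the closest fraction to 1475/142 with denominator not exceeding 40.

Expand x = 1475/142 as a continued fraction with the Euclidean algorithm:
  1475 = 10*142 + 55, so a_0 = 10.
  142 = 2*55 + 32, so a_1 = 2.
  55 = 1*32 + 23, so a_2 = 1.
  32 = 1*23 + 9, so a_3 = 1.
  23 = 2*9 + 5, so a_4 = 2.
  9 = 1*5 + 4, so a_5 = 1.
  5 = 1*4 + 1, so a_6 = 1.
  4 = 4*1 + 0, so a_7 = 4.
so x = [10; 2, 1, 1, 2, 1, 1, 4].
Convergents (p_i = a_i*p_{i-1} + p_{i-2}, q_i = a_i*q_{i-1} + q_{i-2} with p_{-2}=0, p_{-1}=1, q_{-2}=1, q_{-1}=0), until the denominator exceeds 40:
  i=0: a_0=10, p_0 = 10*1 + 0 = 10, q_0 = 10*0 + 1 = 1.
  i=1: a_1=2, p_1 = 2*10 + 1 = 21, q_1 = 2*1 + 0 = 2.
  i=2: a_2=1, p_2 = 1*21 + 10 = 31, q_2 = 1*2 + 1 = 3.
  i=3: a_3=1, p_3 = 1*31 + 21 = 52, q_3 = 1*3 + 2 = 5.
  i=4: a_4=2, p_4 = 2*52 + 31 = 135, q_4 = 2*5 + 3 = 13.
  i=5: a_5=1, p_5 = 1*135 + 52 = 187, q_5 = 1*13 + 5 = 18.
  i=6: a_6=1, p_6 = 1*187 + 135 = 322, q_6 = 1*18 + 13 = 31.
  i=7: a_7=4, p_7 = 4*322 + 187 = 1475, q_7 = 4*31 + 18 = 142.
q_7 = 142 > 40, so the last convergent with denominator <= 40 is p_6/q_6 = 322/31.
The closest fraction with denominator <= 40 is either p_6/q_6 or the intermediate fraction (k*p_6 + p_5)/(k*q_6 + q_5) with the largest k >= 1 whose denominator stays <= 40; these approach x as k grows, and every other convergent or intermediate fraction in range is farther away.
Largest k: floor((40 - q_5)/q_6) = floor((40 - 18)/31) = 0.
Since k = 0, no intermediate fraction beyond p_6/q_6 has denominator <= 40, so the convergent 322/31 is the closest (its error is |1475*31 - 322*142|/(142*31) = 1/4402).

322/31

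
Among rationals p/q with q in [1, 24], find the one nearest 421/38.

144/13

Expand x = 421/38 as a continued fraction with the Euclidean algorithm:
  421 = 11*38 + 3, so a_0 = 11.
  38 = 12*3 + 2, so a_1 = 12.
  3 = 1*2 + 1, so a_2 = 1.
  2 = 2*1 + 0, so a_3 = 2.
so x = [11; 12, 1, 2].
Convergents (p_i = a_i*p_{i-1} + p_{i-2}, q_i = a_i*q_{i-1} + q_{i-2} with p_{-2}=0, p_{-1}=1, q_{-2}=1, q_{-1}=0), until the denominator exceeds 24:
  i=0: a_0=11, p_0 = 11*1 + 0 = 11, q_0 = 11*0 + 1 = 1.
  i=1: a_1=12, p_1 = 12*11 + 1 = 133, q_1 = 12*1 + 0 = 12.
  i=2: a_2=1, p_2 = 1*133 + 11 = 144, q_2 = 1*12 + 1 = 13.
  i=3: a_3=2, p_3 = 2*144 + 133 = 421, q_3 = 2*13 + 12 = 38.
q_3 = 38 > 24, so the last convergent with denominator <= 24 is p_2/q_2 = 144/13.
The closest fraction with denominator <= 24 is either p_2/q_2 or the intermediate fraction (k*p_2 + p_1)/(k*q_2 + q_1) with the largest k >= 1 whose denominator stays <= 24; these approach x as k grows, and every other convergent or intermediate fraction in range is farther away.
Largest k: floor((24 - q_1)/q_2) = floor((24 - 12)/13) = 0.
Since k = 0, no intermediate fraction beyond p_2/q_2 has denominator <= 24, so the convergent 144/13 is the closest (its error is |421*13 - 144*38|/(38*13) = 1/494).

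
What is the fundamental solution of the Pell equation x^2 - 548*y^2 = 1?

(x, y) = (6083073, 259856)

First expand sqrt(548) as a continued fraction. With x_i = (sqrt(548) + m_i)/d_i and (m_0, d_0) = (0, 1): a_0 = floor(sqrt(548)) = 23, since 23^2 = 529 <= 548 < 576 = 24^2.
Iterate m_{i+1} = d_i*a_i - m_i, d_{i+1} = (548 - m_{i+1}^2)/d_i, a_{i+1} = floor((a_0 + m_{i+1})/d_{i+1}):
  m_1 = 1*23 - 0 = 23, d_1 = (548 - 23^2)/1 = 19/1 = 19, a_1 = floor((23 + 23)/19) = 2.
  m_2 = 19*2 - 23 = 15, d_2 = (548 - 15^2)/19 = 323/19 = 17, a_2 = floor((23 + 15)/17) = 2.
  m_3 = 17*2 - 15 = 19, d_3 = (548 - 19^2)/17 = 187/17 = 11, a_3 = floor((23 + 19)/11) = 3.
  m_4 = 11*3 - 19 = 14, d_4 = (548 - 14^2)/11 = 352/11 = 32, a_4 = floor((23 + 14)/32) = 1.
  m_5 = 32*1 - 14 = 18, d_5 = (548 - 18^2)/32 = 224/32 = 7, a_5 = floor((23 + 18)/7) = 5.
  m_6 = 7*5 - 18 = 17, d_6 = (548 - 17^2)/7 = 259/7 = 37, a_6 = floor((23 + 17)/37) = 1.
  m_7 = 37*1 - 17 = 20, d_7 = (548 - 20^2)/37 = 148/37 = 4, a_7 = floor((23 + 20)/4) = 10.
  m_8 = 4*10 - 20 = 20, d_8 = (548 - 20^2)/4 = 148/4 = 37, a_8 = floor((23 + 20)/37) = 1.
  m_9 = 37*1 - 20 = 17, d_9 = (548 - 17^2)/37 = 259/37 = 7, a_9 = floor((23 + 17)/7) = 5.
  m_10 = 7*5 - 17 = 18, d_10 = (548 - 18^2)/7 = 224/7 = 32, a_10 = floor((23 + 18)/32) = 1.
  m_11 = 32*1 - 18 = 14, d_11 = (548 - 14^2)/32 = 352/32 = 11, a_11 = floor((23 + 14)/11) = 3.
  m_12 = 11*3 - 14 = 19, d_12 = (548 - 19^2)/11 = 187/11 = 17, a_12 = floor((23 + 19)/17) = 2.
  m_13 = 17*2 - 19 = 15, d_13 = (548 - 15^2)/17 = 323/17 = 19, a_13 = floor((23 + 15)/19) = 2.
  m_14 = 19*2 - 15 = 23, d_14 = (548 - 23^2)/19 = 19/19 = 1, a_14 = floor((23 + 23)/1) = 46.
  m_15 = 1*46 - 23 = 23, d_15 = (548 - 23^2)/1 = 19/1 = 19: (m_15, d_15) = (m_1, d_1) = (23, 19), so from here the quotients repeat a_1, ..., a_14; the period length is 14.
So sqrt(548) = [23; (2, 2, 3, 1, 5, 1, 10, 1, 5, 1, 3, 2, 2, 46)] with period length k = 14.
k is even, so the fundamental solution of x^2 - 548y^2 = 1 is (p_{k-1}, q_{k-1}) = (p_13, q_13); compute convergents through index 13.
Convergents (p_i = a_i*p_{i-1} + p_{i-2}, q_i = a_i*q_{i-1} + q_{i-2} with p_{-2}=0, p_{-1}=1, q_{-2}=1, q_{-1}=0):
  i=0: a_0=23, p_0 = 23*1 + 0 = 23, q_0 = 23*0 + 1 = 1.
  i=1: a_1=2, p_1 = 2*23 + 1 = 47, q_1 = 2*1 + 0 = 2.
  i=2: a_2=2, p_2 = 2*47 + 23 = 117, q_2 = 2*2 + 1 = 5.
  i=3: a_3=3, p_3 = 3*117 + 47 = 398, q_3 = 3*5 + 2 = 17.
  i=4: a_4=1, p_4 = 1*398 + 117 = 515, q_4 = 1*17 + 5 = 22.
  i=5: a_5=5, p_5 = 5*515 + 398 = 2973, q_5 = 5*22 + 17 = 127.
  i=6: a_6=1, p_6 = 1*2973 + 515 = 3488, q_6 = 1*127 + 22 = 149.
  i=7: a_7=10, p_7 = 10*3488 + 2973 = 37853, q_7 = 10*149 + 127 = 1617.
  i=8: a_8=1, p_8 = 1*37853 + 3488 = 41341, q_8 = 1*1617 + 149 = 1766.
  i=9: a_9=5, p_9 = 5*41341 + 37853 = 244558, q_9 = 5*1766 + 1617 = 10447.
  i=10: a_10=1, p_10 = 1*244558 + 41341 = 285899, q_10 = 1*10447 + 1766 = 12213.
  i=11: a_11=3, p_11 = 3*285899 + 244558 = 1102255, q_11 = 3*12213 + 10447 = 47086.
  i=12: a_12=2, p_12 = 2*1102255 + 285899 = 2490409, q_12 = 2*47086 + 12213 = 106385.
  i=13: a_13=2, p_13 = 2*2490409 + 1102255 = 6083073, q_13 = 2*106385 + 47086 = 259856.
Check: 6083073^2 - 548*259856^2 = 37003777123329 - 37003777123328 = 1, so (x, y) = (6083073, 259856) solves the equation, and by the theorem it is the least positive solution.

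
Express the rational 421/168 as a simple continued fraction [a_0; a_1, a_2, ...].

Run the Euclidean algorithm on 421 and 168; the successive quotients are the partial quotients a_0, a_1, ... (each step inverts the fractional part left over by the previous one):
  421 = 2*168 + 85, so a_0 = 2.
  168 = 1*85 + 83, so a_1 = 1.
  85 = 1*83 + 2, so a_2 = 1.
  83 = 41*2 + 1, so a_3 = 41.
  2 = 2*1 + 0, so a_4 = 2.
The remainder reaches 0 after 5 divisions, so the expansion has 5 partial quotients, read off in order.

[2; 1, 1, 41, 2]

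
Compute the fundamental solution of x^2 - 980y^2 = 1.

First expand sqrt(980) as a continued fraction. With x_i = (sqrt(980) + m_i)/d_i and (m_0, d_0) = (0, 1): a_0 = floor(sqrt(980)) = 31, since 31^2 = 961 <= 980 < 1024 = 32^2.
Iterate m_{i+1} = d_i*a_i - m_i, d_{i+1} = (980 - m_{i+1}^2)/d_i, a_{i+1} = floor((a_0 + m_{i+1})/d_{i+1}):
  m_1 = 1*31 - 0 = 31, d_1 = (980 - 31^2)/1 = 19/1 = 19, a_1 = floor((31 + 31)/19) = 3.
  m_2 = 19*3 - 31 = 26, d_2 = (980 - 26^2)/19 = 304/19 = 16, a_2 = floor((31 + 26)/16) = 3.
  m_3 = 16*3 - 26 = 22, d_3 = (980 - 22^2)/16 = 496/16 = 31, a_3 = floor((31 + 22)/31) = 1.
  m_4 = 31*1 - 22 = 9, d_4 = (980 - 9^2)/31 = 899/31 = 29, a_4 = floor((31 + 9)/29) = 1.
  m_5 = 29*1 - 9 = 20, d_5 = (980 - 20^2)/29 = 580/29 = 20, a_5 = floor((31 + 20)/20) = 2.
  m_6 = 20*2 - 20 = 20, d_6 = (980 - 20^2)/20 = 580/20 = 29, a_6 = floor((31 + 20)/29) = 1.
  m_7 = 29*1 - 20 = 9, d_7 = (980 - 9^2)/29 = 899/29 = 31, a_7 = floor((31 + 9)/31) = 1.
  m_8 = 31*1 - 9 = 22, d_8 = (980 - 22^2)/31 = 496/31 = 16, a_8 = floor((31 + 22)/16) = 3.
  m_9 = 16*3 - 22 = 26, d_9 = (980 - 26^2)/16 = 304/16 = 19, a_9 = floor((31 + 26)/19) = 3.
  m_10 = 19*3 - 26 = 31, d_10 = (980 - 31^2)/19 = 19/19 = 1, a_10 = floor((31 + 31)/1) = 62.
  m_11 = 1*62 - 31 = 31, d_11 = (980 - 31^2)/1 = 19/1 = 19: (m_11, d_11) = (m_1, d_1) = (31, 19), so from here the quotients repeat a_1, ..., a_10; the period length is 10.
So sqrt(980) = [31; (3, 3, 1, 1, 2, 1, 1, 3, 3, 62)] with period length k = 10.
k is even, so the fundamental solution of x^2 - 980y^2 = 1 is (p_{k-1}, q_{k-1}) = (p_9, q_9); compute convergents through index 9.
Convergents (p_i = a_i*p_{i-1} + p_{i-2}, q_i = a_i*q_{i-1} + q_{i-2} with p_{-2}=0, p_{-1}=1, q_{-2}=1, q_{-1}=0):
  i=0: a_0=31, p_0 = 31*1 + 0 = 31, q_0 = 31*0 + 1 = 1.
  i=1: a_1=3, p_1 = 3*31 + 1 = 94, q_1 = 3*1 + 0 = 3.
  i=2: a_2=3, p_2 = 3*94 + 31 = 313, q_2 = 3*3 + 1 = 10.
  i=3: a_3=1, p_3 = 1*313 + 94 = 407, q_3 = 1*10 + 3 = 13.
  i=4: a_4=1, p_4 = 1*407 + 313 = 720, q_4 = 1*13 + 10 = 23.
  i=5: a_5=2, p_5 = 2*720 + 407 = 1847, q_5 = 2*23 + 13 = 59.
  i=6: a_6=1, p_6 = 1*1847 + 720 = 2567, q_6 = 1*59 + 23 = 82.
  i=7: a_7=1, p_7 = 1*2567 + 1847 = 4414, q_7 = 1*82 + 59 = 141.
  i=8: a_8=3, p_8 = 3*4414 + 2567 = 15809, q_8 = 3*141 + 82 = 505.
  i=9: a_9=3, p_9 = 3*15809 + 4414 = 51841, q_9 = 3*505 + 141 = 1656.
Check: 51841^2 - 980*1656^2 = 2687489281 - 2687489280 = 1, so (x, y) = (51841, 1656) solves the equation, and by the theorem it is the least positive solution.

(x, y) = (51841, 1656)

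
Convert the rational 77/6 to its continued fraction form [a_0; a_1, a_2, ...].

[12; 1, 5]

Run the Euclidean algorithm on 77 and 6; the successive quotients are the partial quotients a_0, a_1, ... (each step inverts the fractional part left over by the previous one):
  77 = 12*6 + 5, so a_0 = 12.
  6 = 1*5 + 1, so a_1 = 1.
  5 = 5*1 + 0, so a_2 = 5.
The remainder reaches 0 after 3 divisions, so the expansion has 3 partial quotients, read off in order.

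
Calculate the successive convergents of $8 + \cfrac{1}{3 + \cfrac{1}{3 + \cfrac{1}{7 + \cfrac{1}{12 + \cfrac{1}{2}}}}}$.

8/1, 25/3, 83/10, 606/73, 7355/886, 15316/1845

Using the convergent recurrence p_i = a_i*p_{i-1} + p_{i-2}, q_i = a_i*q_{i-1} + q_{i-2} with p_{-2}=0, p_{-1}=1, q_{-2}=1, q_{-1}=0:
  i=0: a_0=8, p_0 = 8*1 + 0 = 8, q_0 = 8*0 + 1 = 1.
  i=1: a_1=3, p_1 = 3*8 + 1 = 25, q_1 = 3*1 + 0 = 3.
  i=2: a_2=3, p_2 = 3*25 + 8 = 83, q_2 = 3*3 + 1 = 10.
  i=3: a_3=7, p_3 = 7*83 + 25 = 606, q_3 = 7*10 + 3 = 73.
  i=4: a_4=12, p_4 = 12*606 + 83 = 7355, q_4 = 12*73 + 10 = 886.
  i=5: a_5=2, p_5 = 2*7355 + 606 = 15316, q_5 = 2*886 + 73 = 1845.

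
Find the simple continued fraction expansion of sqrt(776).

[27; (1, 5, 1, 54)]

Write x_i = (sqrt(776) + m_i)/d_i with (m_0, d_0) = (0, 1). a_0 = floor(sqrt(776)) = 27, since 27^2 = 729 <= 776 < 784 = 28^2.
Iterate m_{i+1} = d_i*a_i - m_i, d_{i+1} = (776 - m_{i+1}^2)/d_i, a_{i+1} = floor((a_0 + m_{i+1})/d_{i+1}):
  m_1 = 1*27 - 0 = 27, d_1 = (776 - 27^2)/1 = 47/1 = 47, a_1 = floor((27 + 27)/47) = 1.
  m_2 = 47*1 - 27 = 20, d_2 = (776 - 20^2)/47 = 376/47 = 8, a_2 = floor((27 + 20)/8) = 5.
  m_3 = 8*5 - 20 = 20, d_3 = (776 - 20^2)/8 = 376/8 = 47, a_3 = floor((27 + 20)/47) = 1.
  m_4 = 47*1 - 20 = 27, d_4 = (776 - 27^2)/47 = 47/47 = 1, a_4 = floor((27 + 27)/1) = 54.
  m_5 = 1*54 - 27 = 27, d_5 = (776 - 27^2)/1 = 47/1 = 47: (m_5, d_5) = (m_1, d_1) = (27, 47), so from here the quotients repeat a_1, ..., a_4; the period length is 4.
Hence the expansion of sqrt(776) is a_0 = 27 followed by the repeating block 1, 5, 1, 54 (period 4).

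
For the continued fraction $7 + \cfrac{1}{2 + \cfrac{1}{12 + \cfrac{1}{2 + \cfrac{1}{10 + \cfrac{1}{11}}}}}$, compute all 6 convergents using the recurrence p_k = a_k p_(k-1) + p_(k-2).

7/1, 15/2, 187/25, 389/52, 4077/545, 45236/6047

Using the convergent recurrence p_i = a_i*p_{i-1} + p_{i-2}, q_i = a_i*q_{i-1} + q_{i-2} with p_{-2}=0, p_{-1}=1, q_{-2}=1, q_{-1}=0:
  i=0: a_0=7, p_0 = 7*1 + 0 = 7, q_0 = 7*0 + 1 = 1.
  i=1: a_1=2, p_1 = 2*7 + 1 = 15, q_1 = 2*1 + 0 = 2.
  i=2: a_2=12, p_2 = 12*15 + 7 = 187, q_2 = 12*2 + 1 = 25.
  i=3: a_3=2, p_3 = 2*187 + 15 = 389, q_3 = 2*25 + 2 = 52.
  i=4: a_4=10, p_4 = 10*389 + 187 = 4077, q_4 = 10*52 + 25 = 545.
  i=5: a_5=11, p_5 = 11*4077 + 389 = 45236, q_5 = 11*545 + 52 = 6047.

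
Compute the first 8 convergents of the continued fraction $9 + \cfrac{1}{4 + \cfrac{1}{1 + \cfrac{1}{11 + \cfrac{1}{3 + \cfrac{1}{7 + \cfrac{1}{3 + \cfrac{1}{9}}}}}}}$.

9/1, 37/4, 46/5, 543/59, 1675/182, 12268/1333, 38479/4181, 358579/38962

Using the convergent recurrence p_i = a_i*p_{i-1} + p_{i-2}, q_i = a_i*q_{i-1} + q_{i-2} with p_{-2}=0, p_{-1}=1, q_{-2}=1, q_{-1}=0:
  i=0: a_0=9, p_0 = 9*1 + 0 = 9, q_0 = 9*0 + 1 = 1.
  i=1: a_1=4, p_1 = 4*9 + 1 = 37, q_1 = 4*1 + 0 = 4.
  i=2: a_2=1, p_2 = 1*37 + 9 = 46, q_2 = 1*4 + 1 = 5.
  i=3: a_3=11, p_3 = 11*46 + 37 = 543, q_3 = 11*5 + 4 = 59.
  i=4: a_4=3, p_4 = 3*543 + 46 = 1675, q_4 = 3*59 + 5 = 182.
  i=5: a_5=7, p_5 = 7*1675 + 543 = 12268, q_5 = 7*182 + 59 = 1333.
  i=6: a_6=3, p_6 = 3*12268 + 1675 = 38479, q_6 = 3*1333 + 182 = 4181.
  i=7: a_7=9, p_7 = 9*38479 + 12268 = 358579, q_7 = 9*4181 + 1333 = 38962.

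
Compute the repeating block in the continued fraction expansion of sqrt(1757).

Write x_i = (sqrt(1757) + m_i)/d_i with (m_0, d_0) = (0, 1). a_0 = floor(sqrt(1757)) = 41, since 41^2 = 1681 <= 1757 < 1764 = 42^2.
Iterate m_{i+1} = d_i*a_i - m_i, d_{i+1} = (1757 - m_{i+1}^2)/d_i, a_{i+1} = floor((a_0 + m_{i+1})/d_{i+1}):
  m_1 = 1*41 - 0 = 41, d_1 = (1757 - 41^2)/1 = 76/1 = 76, a_1 = floor((41 + 41)/76) = 1.
  m_2 = 76*1 - 41 = 35, d_2 = (1757 - 35^2)/76 = 532/76 = 7, a_2 = floor((41 + 35)/7) = 10.
  m_3 = 7*10 - 35 = 35, d_3 = (1757 - 35^2)/7 = 532/7 = 76, a_3 = floor((41 + 35)/76) = 1.
  m_4 = 76*1 - 35 = 41, d_4 = (1757 - 41^2)/76 = 76/76 = 1, a_4 = floor((41 + 41)/1) = 82.
  m_5 = 1*82 - 41 = 41, d_5 = (1757 - 41^2)/1 = 76/1 = 76: (m_5, d_5) = (m_1, d_1) = (41, 76), so from here the quotients repeat a_1, ..., a_4; the period length is 4.
Hence the expansion of sqrt(1757) is a_0 = 41 followed by the repeating block 1, 10, 1, 82 (period 4).

[41; (1, 10, 1, 82)]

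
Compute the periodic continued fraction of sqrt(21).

Write x_i = (sqrt(21) + m_i)/d_i with (m_0, d_0) = (0, 1). a_0 = floor(sqrt(21)) = 4, since 4^2 = 16 <= 21 < 25 = 5^2.
Iterate m_{i+1} = d_i*a_i - m_i, d_{i+1} = (21 - m_{i+1}^2)/d_i, a_{i+1} = floor((a_0 + m_{i+1})/d_{i+1}):
  m_1 = 1*4 - 0 = 4, d_1 = (21 - 4^2)/1 = 5/1 = 5, a_1 = floor((4 + 4)/5) = 1.
  m_2 = 5*1 - 4 = 1, d_2 = (21 - 1^2)/5 = 20/5 = 4, a_2 = floor((4 + 1)/4) = 1.
  m_3 = 4*1 - 1 = 3, d_3 = (21 - 3^2)/4 = 12/4 = 3, a_3 = floor((4 + 3)/3) = 2.
  m_4 = 3*2 - 3 = 3, d_4 = (21 - 3^2)/3 = 12/3 = 4, a_4 = floor((4 + 3)/4) = 1.
  m_5 = 4*1 - 3 = 1, d_5 = (21 - 1^2)/4 = 20/4 = 5, a_5 = floor((4 + 1)/5) = 1.
  m_6 = 5*1 - 1 = 4, d_6 = (21 - 4^2)/5 = 5/5 = 1, a_6 = floor((4 + 4)/1) = 8.
  m_7 = 1*8 - 4 = 4, d_7 = (21 - 4^2)/1 = 5/1 = 5: (m_7, d_7) = (m_1, d_1) = (4, 5), so from here the quotients repeat a_1, ..., a_6; the period length is 6.
Hence the expansion of sqrt(21) is a_0 = 4 followed by the repeating block 1, 1, 2, 1, 1, 8 (period 6).

[4; (1, 1, 2, 1, 1, 8)]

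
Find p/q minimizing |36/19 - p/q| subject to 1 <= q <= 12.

19/10

Expand x = 36/19 as a continued fraction with the Euclidean algorithm:
  36 = 1*19 + 17, so a_0 = 1.
  19 = 1*17 + 2, so a_1 = 1.
  17 = 8*2 + 1, so a_2 = 8.
  2 = 2*1 + 0, so a_3 = 2.
so x = [1; 1, 8, 2].
Convergents (p_i = a_i*p_{i-1} + p_{i-2}, q_i = a_i*q_{i-1} + q_{i-2} with p_{-2}=0, p_{-1}=1, q_{-2}=1, q_{-1}=0), until the denominator exceeds 12:
  i=0: a_0=1, p_0 = 1*1 + 0 = 1, q_0 = 1*0 + 1 = 1.
  i=1: a_1=1, p_1 = 1*1 + 1 = 2, q_1 = 1*1 + 0 = 1.
  i=2: a_2=8, p_2 = 8*2 + 1 = 17, q_2 = 8*1 + 1 = 9.
  i=3: a_3=2, p_3 = 2*17 + 2 = 36, q_3 = 2*9 + 1 = 19.
q_3 = 19 > 12, so the last convergent with denominator <= 12 is p_2/q_2 = 17/9.
The closest fraction with denominator <= 12 is either p_2/q_2 or the intermediate fraction (k*p_2 + p_1)/(k*q_2 + q_1) with the largest k >= 1 whose denominator stays <= 12; these approach x as k grows, and every other convergent or intermediate fraction in range is farther away.
Largest k: floor((12 - q_1)/q_2) = floor((12 - 1)/9) = 1.
That gives (1*17 + 2)/(1*9 + 1) = 19/10.
Compare the errors: |x - 17/9| = |36*9 - 17*19|/(19*9) = 1/171, and |x - 19/10| = |36*10 - 19*19|/(19*10) = 1/190.
Cross-multiplying, 1*171 = 171 < 190 = 1*190, so 1/190 is smaller: the intermediate fraction 19/10 is closer to x than 17/9.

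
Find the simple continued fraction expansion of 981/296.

Run the Euclidean algorithm on 981 and 296; the successive quotients are the partial quotients a_0, a_1, ... (each step inverts the fractional part left over by the previous one):
  981 = 3*296 + 93, so a_0 = 3.
  296 = 3*93 + 17, so a_1 = 3.
  93 = 5*17 + 8, so a_2 = 5.
  17 = 2*8 + 1, so a_3 = 2.
  8 = 8*1 + 0, so a_4 = 8.
The remainder reaches 0 after 5 divisions, so the expansion has 5 partial quotients, read off in order.

[3; 3, 5, 2, 8]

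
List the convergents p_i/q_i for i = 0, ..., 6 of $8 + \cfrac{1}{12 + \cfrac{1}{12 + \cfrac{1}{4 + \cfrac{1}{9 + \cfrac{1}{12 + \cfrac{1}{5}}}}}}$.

Using the convergent recurrence p_i = a_i*p_{i-1} + p_{i-2}, q_i = a_i*q_{i-1} + q_{i-2} with p_{-2}=0, p_{-1}=1, q_{-2}=1, q_{-1}=0:
  i=0: a_0=8, p_0 = 8*1 + 0 = 8, q_0 = 8*0 + 1 = 1.
  i=1: a_1=12, p_1 = 12*8 + 1 = 97, q_1 = 12*1 + 0 = 12.
  i=2: a_2=12, p_2 = 12*97 + 8 = 1172, q_2 = 12*12 + 1 = 145.
  i=3: a_3=4, p_3 = 4*1172 + 97 = 4785, q_3 = 4*145 + 12 = 592.
  i=4: a_4=9, p_4 = 9*4785 + 1172 = 44237, q_4 = 9*592 + 145 = 5473.
  i=5: a_5=12, p_5 = 12*44237 + 4785 = 535629, q_5 = 12*5473 + 592 = 66268.
  i=6: a_6=5, p_6 = 5*535629 + 44237 = 2722382, q_6 = 5*66268 + 5473 = 336813.

8/1, 97/12, 1172/145, 4785/592, 44237/5473, 535629/66268, 2722382/336813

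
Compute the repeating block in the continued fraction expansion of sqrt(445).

Write x_i = (sqrt(445) + m_i)/d_i with (m_0, d_0) = (0, 1). a_0 = floor(sqrt(445)) = 21, since 21^2 = 441 <= 445 < 484 = 22^2.
Iterate m_{i+1} = d_i*a_i - m_i, d_{i+1} = (445 - m_{i+1}^2)/d_i, a_{i+1} = floor((a_0 + m_{i+1})/d_{i+1}):
  m_1 = 1*21 - 0 = 21, d_1 = (445 - 21^2)/1 = 4/1 = 4, a_1 = floor((21 + 21)/4) = 10.
  m_2 = 4*10 - 21 = 19, d_2 = (445 - 19^2)/4 = 84/4 = 21, a_2 = floor((21 + 19)/21) = 1.
  m_3 = 21*1 - 19 = 2, d_3 = (445 - 2^2)/21 = 441/21 = 21, a_3 = floor((21 + 2)/21) = 1.
  m_4 = 21*1 - 2 = 19, d_4 = (445 - 19^2)/21 = 84/21 = 4, a_4 = floor((21 + 19)/4) = 10.
  m_5 = 4*10 - 19 = 21, d_5 = (445 - 21^2)/4 = 4/4 = 1, a_5 = floor((21 + 21)/1) = 42.
  m_6 = 1*42 - 21 = 21, d_6 = (445 - 21^2)/1 = 4/1 = 4: (m_6, d_6) = (m_1, d_1) = (21, 4), so from here the quotients repeat a_1, ..., a_5; the period length is 5.
Hence the expansion of sqrt(445) is a_0 = 21 followed by the repeating block 10, 1, 1, 10, 42 (period 5).

[21; (10, 1, 1, 10, 42)]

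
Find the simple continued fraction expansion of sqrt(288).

[16; (1, 32)]

Write x_i = (sqrt(288) + m_i)/d_i with (m_0, d_0) = (0, 1). a_0 = floor(sqrt(288)) = 16, since 16^2 = 256 <= 288 < 289 = 17^2.
Iterate m_{i+1} = d_i*a_i - m_i, d_{i+1} = (288 - m_{i+1}^2)/d_i, a_{i+1} = floor((a_0 + m_{i+1})/d_{i+1}):
  m_1 = 1*16 - 0 = 16, d_1 = (288 - 16^2)/1 = 32/1 = 32, a_1 = floor((16 + 16)/32) = 1.
  m_2 = 32*1 - 16 = 16, d_2 = (288 - 16^2)/32 = 32/32 = 1, a_2 = floor((16 + 16)/1) = 32.
  m_3 = 1*32 - 16 = 16, d_3 = (288 - 16^2)/1 = 32/1 = 32: (m_3, d_3) = (m_1, d_1) = (16, 32), so from here the quotients repeat a_1, a_2; the period length is 2.
Hence the expansion of sqrt(288) is a_0 = 16 followed by the repeating block 1, 32 (period 2).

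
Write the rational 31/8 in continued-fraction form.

Run the Euclidean algorithm on 31 and 8; the successive quotients are the partial quotients a_0, a_1, ... (each step inverts the fractional part left over by the previous one):
  31 = 3*8 + 7, so a_0 = 3.
  8 = 1*7 + 1, so a_1 = 1.
  7 = 7*1 + 0, so a_2 = 7.
The remainder reaches 0 after 3 divisions, so the expansion has 3 partial quotients, read off in order.

[3; 1, 7]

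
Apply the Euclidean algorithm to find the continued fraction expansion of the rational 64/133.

Run the Euclidean algorithm on 64 and 133; the successive quotients are the partial quotients a_0, a_1, ... (each step inverts the fractional part left over by the previous one):
  64 = 0*133 + 64, so a_0 = 0.
  133 = 2*64 + 5, so a_1 = 2.
  64 = 12*5 + 4, so a_2 = 12.
  5 = 1*4 + 1, so a_3 = 1.
  4 = 4*1 + 0, so a_4 = 4.
The remainder reaches 0 after 5 divisions, so the expansion has 5 partial quotients, read off in order.

[0; 2, 12, 1, 4]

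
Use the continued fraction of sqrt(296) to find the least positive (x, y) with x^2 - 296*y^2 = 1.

First expand sqrt(296) as a continued fraction. With x_i = (sqrt(296) + m_i)/d_i and (m_0, d_0) = (0, 1): a_0 = floor(sqrt(296)) = 17, since 17^2 = 289 <= 296 < 324 = 18^2.
Iterate m_{i+1} = d_i*a_i - m_i, d_{i+1} = (296 - m_{i+1}^2)/d_i, a_{i+1} = floor((a_0 + m_{i+1})/d_{i+1}):
  m_1 = 1*17 - 0 = 17, d_1 = (296 - 17^2)/1 = 7/1 = 7, a_1 = floor((17 + 17)/7) = 4.
  m_2 = 7*4 - 17 = 11, d_2 = (296 - 11^2)/7 = 175/7 = 25, a_2 = floor((17 + 11)/25) = 1.
  m_3 = 25*1 - 11 = 14, d_3 = (296 - 14^2)/25 = 100/25 = 4, a_3 = floor((17 + 14)/4) = 7.
  m_4 = 4*7 - 14 = 14, d_4 = (296 - 14^2)/4 = 100/4 = 25, a_4 = floor((17 + 14)/25) = 1.
  m_5 = 25*1 - 14 = 11, d_5 = (296 - 11^2)/25 = 175/25 = 7, a_5 = floor((17 + 11)/7) = 4.
  m_6 = 7*4 - 11 = 17, d_6 = (296 - 17^2)/7 = 7/7 = 1, a_6 = floor((17 + 17)/1) = 34.
  m_7 = 1*34 - 17 = 17, d_7 = (296 - 17^2)/1 = 7/1 = 7: (m_7, d_7) = (m_1, d_1) = (17, 7), so from here the quotients repeat a_1, ..., a_6; the period length is 6.
So sqrt(296) = [17; (4, 1, 7, 1, 4, 34)] with period length k = 6.
k is even, so the fundamental solution of x^2 - 296y^2 = 1 is (p_{k-1}, q_{k-1}) = (p_5, q_5); compute convergents through index 5.
Convergents (p_i = a_i*p_{i-1} + p_{i-2}, q_i = a_i*q_{i-1} + q_{i-2} with p_{-2}=0, p_{-1}=1, q_{-2}=1, q_{-1}=0):
  i=0: a_0=17, p_0 = 17*1 + 0 = 17, q_0 = 17*0 + 1 = 1.
  i=1: a_1=4, p_1 = 4*17 + 1 = 69, q_1 = 4*1 + 0 = 4.
  i=2: a_2=1, p_2 = 1*69 + 17 = 86, q_2 = 1*4 + 1 = 5.
  i=3: a_3=7, p_3 = 7*86 + 69 = 671, q_3 = 7*5 + 4 = 39.
  i=4: a_4=1, p_4 = 1*671 + 86 = 757, q_4 = 1*39 + 5 = 44.
  i=5: a_5=4, p_5 = 4*757 + 671 = 3699, q_5 = 4*44 + 39 = 215.
Check: 3699^2 - 296*215^2 = 13682601 - 13682600 = 1, so (x, y) = (3699, 215) solves the equation, and by the theorem it is the least positive solution.

(x, y) = (3699, 215)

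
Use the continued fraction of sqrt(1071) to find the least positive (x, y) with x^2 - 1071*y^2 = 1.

First expand sqrt(1071) as a continued fraction. With x_i = (sqrt(1071) + m_i)/d_i and (m_0, d_0) = (0, 1): a_0 = floor(sqrt(1071)) = 32, since 32^2 = 1024 <= 1071 < 1089 = 33^2.
Iterate m_{i+1} = d_i*a_i - m_i, d_{i+1} = (1071 - m_{i+1}^2)/d_i, a_{i+1} = floor((a_0 + m_{i+1})/d_{i+1}):
  m_1 = 1*32 - 0 = 32, d_1 = (1071 - 32^2)/1 = 47/1 = 47, a_1 = floor((32 + 32)/47) = 1.
  m_2 = 47*1 - 32 = 15, d_2 = (1071 - 15^2)/47 = 846/47 = 18, a_2 = floor((32 + 15)/18) = 2.
  m_3 = 18*2 - 15 = 21, d_3 = (1071 - 21^2)/18 = 630/18 = 35, a_3 = floor((32 + 21)/35) = 1.
  m_4 = 35*1 - 21 = 14, d_4 = (1071 - 14^2)/35 = 875/35 = 25, a_4 = floor((32 + 14)/25) = 1.
  m_5 = 25*1 - 14 = 11, d_5 = (1071 - 11^2)/25 = 950/25 = 38, a_5 = floor((32 + 11)/38) = 1.
  m_6 = 38*1 - 11 = 27, d_6 = (1071 - 27^2)/38 = 342/38 = 9, a_6 = floor((32 + 27)/9) = 6.
  m_7 = 9*6 - 27 = 27, d_7 = (1071 - 27^2)/9 = 342/9 = 38, a_7 = floor((32 + 27)/38) = 1.
  m_8 = 38*1 - 27 = 11, d_8 = (1071 - 11^2)/38 = 950/38 = 25, a_8 = floor((32 + 11)/25) = 1.
  m_9 = 25*1 - 11 = 14, d_9 = (1071 - 14^2)/25 = 875/25 = 35, a_9 = floor((32 + 14)/35) = 1.
  m_10 = 35*1 - 14 = 21, d_10 = (1071 - 21^2)/35 = 630/35 = 18, a_10 = floor((32 + 21)/18) = 2.
  m_11 = 18*2 - 21 = 15, d_11 = (1071 - 15^2)/18 = 846/18 = 47, a_11 = floor((32 + 15)/47) = 1.
  m_12 = 47*1 - 15 = 32, d_12 = (1071 - 32^2)/47 = 47/47 = 1, a_12 = floor((32 + 32)/1) = 64.
  m_13 = 1*64 - 32 = 32, d_13 = (1071 - 32^2)/1 = 47/1 = 47: (m_13, d_13) = (m_1, d_1) = (32, 47), so from here the quotients repeat a_1, ..., a_12; the period length is 12.
So sqrt(1071) = [32; (1, 2, 1, 1, 1, 6, 1, 1, 1, 2, 1, 64)] with period length k = 12.
k is even, so the fundamental solution of x^2 - 1071y^2 = 1 is (p_{k-1}, q_{k-1}) = (p_11, q_11); compute convergents through index 11.
Convergents (p_i = a_i*p_{i-1} + p_{i-2}, q_i = a_i*q_{i-1} + q_{i-2} with p_{-2}=0, p_{-1}=1, q_{-2}=1, q_{-1}=0):
  i=0: a_0=32, p_0 = 32*1 + 0 = 32, q_0 = 32*0 + 1 = 1.
  i=1: a_1=1, p_1 = 1*32 + 1 = 33, q_1 = 1*1 + 0 = 1.
  i=2: a_2=2, p_2 = 2*33 + 32 = 98, q_2 = 2*1 + 1 = 3.
  i=3: a_3=1, p_3 = 1*98 + 33 = 131, q_3 = 1*3 + 1 = 4.
  i=4: a_4=1, p_4 = 1*131 + 98 = 229, q_4 = 1*4 + 3 = 7.
  i=5: a_5=1, p_5 = 1*229 + 131 = 360, q_5 = 1*7 + 4 = 11.
  i=6: a_6=6, p_6 = 6*360 + 229 = 2389, q_6 = 6*11 + 7 = 73.
  i=7: a_7=1, p_7 = 1*2389 + 360 = 2749, q_7 = 1*73 + 11 = 84.
  i=8: a_8=1, p_8 = 1*2749 + 2389 = 5138, q_8 = 1*84 + 73 = 157.
  i=9: a_9=1, p_9 = 1*5138 + 2749 = 7887, q_9 = 1*157 + 84 = 241.
  i=10: a_10=2, p_10 = 2*7887 + 5138 = 20912, q_10 = 2*241 + 157 = 639.
  i=11: a_11=1, p_11 = 1*20912 + 7887 = 28799, q_11 = 1*639 + 241 = 880.
Check: 28799^2 - 1071*880^2 = 829382401 - 829382400 = 1, so (x, y) = (28799, 880) solves the equation, and by the theorem it is the least positive solution.

(x, y) = (28799, 880)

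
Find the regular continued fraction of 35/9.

Run the Euclidean algorithm on 35 and 9; the successive quotients are the partial quotients a_0, a_1, ... (each step inverts the fractional part left over by the previous one):
  35 = 3*9 + 8, so a_0 = 3.
  9 = 1*8 + 1, so a_1 = 1.
  8 = 8*1 + 0, so a_2 = 8.
The remainder reaches 0 after 3 divisions, so the expansion has 3 partial quotients, read off in order.

[3; 1, 8]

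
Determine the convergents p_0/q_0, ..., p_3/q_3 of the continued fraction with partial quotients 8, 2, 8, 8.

8/1, 17/2, 144/17, 1169/138

Using the convergent recurrence p_i = a_i*p_{i-1} + p_{i-2}, q_i = a_i*q_{i-1} + q_{i-2} with p_{-2}=0, p_{-1}=1, q_{-2}=1, q_{-1}=0:
  i=0: a_0=8, p_0 = 8*1 + 0 = 8, q_0 = 8*0 + 1 = 1.
  i=1: a_1=2, p_1 = 2*8 + 1 = 17, q_1 = 2*1 + 0 = 2.
  i=2: a_2=8, p_2 = 8*17 + 8 = 144, q_2 = 8*2 + 1 = 17.
  i=3: a_3=8, p_3 = 8*144 + 17 = 1169, q_3 = 8*17 + 2 = 138.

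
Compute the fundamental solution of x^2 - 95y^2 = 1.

(x, y) = (39, 4)

First expand sqrt(95) as a continued fraction. With x_i = (sqrt(95) + m_i)/d_i and (m_0, d_0) = (0, 1): a_0 = floor(sqrt(95)) = 9, since 9^2 = 81 <= 95 < 100 = 10^2.
Iterate m_{i+1} = d_i*a_i - m_i, d_{i+1} = (95 - m_{i+1}^2)/d_i, a_{i+1} = floor((a_0 + m_{i+1})/d_{i+1}):
  m_1 = 1*9 - 0 = 9, d_1 = (95 - 9^2)/1 = 14/1 = 14, a_1 = floor((9 + 9)/14) = 1.
  m_2 = 14*1 - 9 = 5, d_2 = (95 - 5^2)/14 = 70/14 = 5, a_2 = floor((9 + 5)/5) = 2.
  m_3 = 5*2 - 5 = 5, d_3 = (95 - 5^2)/5 = 70/5 = 14, a_3 = floor((9 + 5)/14) = 1.
  m_4 = 14*1 - 5 = 9, d_4 = (95 - 9^2)/14 = 14/14 = 1, a_4 = floor((9 + 9)/1) = 18.
  m_5 = 1*18 - 9 = 9, d_5 = (95 - 9^2)/1 = 14/1 = 14: (m_5, d_5) = (m_1, d_1) = (9, 14), so from here the quotients repeat a_1, ..., a_4; the period length is 4.
So sqrt(95) = [9; (1, 2, 1, 18)] with period length k = 4.
k is even, so the fundamental solution of x^2 - 95y^2 = 1 is (p_{k-1}, q_{k-1}) = (p_3, q_3); compute convergents through index 3.
Convergents (p_i = a_i*p_{i-1} + p_{i-2}, q_i = a_i*q_{i-1} + q_{i-2} with p_{-2}=0, p_{-1}=1, q_{-2}=1, q_{-1}=0):
  i=0: a_0=9, p_0 = 9*1 + 0 = 9, q_0 = 9*0 + 1 = 1.
  i=1: a_1=1, p_1 = 1*9 + 1 = 10, q_1 = 1*1 + 0 = 1.
  i=2: a_2=2, p_2 = 2*10 + 9 = 29, q_2 = 2*1 + 1 = 3.
  i=3: a_3=1, p_3 = 1*29 + 10 = 39, q_3 = 1*3 + 1 = 4.
Check: 39^2 - 95*4^2 = 1521 - 1520 = 1, so (x, y) = (39, 4) solves the equation, and by the theorem it is the least positive solution.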